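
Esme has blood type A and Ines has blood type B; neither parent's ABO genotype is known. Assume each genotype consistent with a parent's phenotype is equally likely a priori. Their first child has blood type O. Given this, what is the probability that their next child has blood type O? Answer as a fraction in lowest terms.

Possible genotypes: Esme ∈ {AA, AO}; Ines ∈ {BB, BO}.
Weight each parental genotype pair by prior × P(type-O child):
  AO × BO: posterior weight 1; P(next child type O) = 1/4.
Weighted sum = 1/4.

1/4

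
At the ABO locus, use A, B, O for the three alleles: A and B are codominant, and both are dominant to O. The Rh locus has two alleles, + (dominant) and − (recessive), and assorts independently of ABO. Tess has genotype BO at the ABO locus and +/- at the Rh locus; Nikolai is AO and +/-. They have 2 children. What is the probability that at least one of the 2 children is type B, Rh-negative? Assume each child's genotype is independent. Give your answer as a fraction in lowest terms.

ABO cross BO × AO → 1/4 O, 1/4 A, 1/4 B, 1/4 AB.
Rh cross +/- × +/- → 3/4 Rh+, 1/4 Rh-; so P(type B, Rh-negative) = 1/4 × 1/4 = 1/16 per child.
P(none) = (15/16)^2 = 225/256; P(at least one) = 1 − 225/256 = 31/256.

31/256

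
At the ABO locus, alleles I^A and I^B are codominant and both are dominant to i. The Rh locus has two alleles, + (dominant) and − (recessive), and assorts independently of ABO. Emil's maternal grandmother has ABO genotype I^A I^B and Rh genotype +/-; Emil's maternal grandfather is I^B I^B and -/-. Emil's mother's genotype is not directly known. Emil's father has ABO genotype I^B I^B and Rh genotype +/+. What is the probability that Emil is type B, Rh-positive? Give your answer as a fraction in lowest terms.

3/4

Emil's mother's ABO genotype from I^A I^B × I^B I^B: 1/2 I^A I^B, 1/2 I^B I^B.
Crossing each possibility with the father I^B I^B and summing P(type B): 1/2·1/2 + 1/2·1 = 3/4.
Similarly for Rh via the mother's Rh distribution: P(Rh+) = 1.
Independent loci: 3/4 × 1 = 3/4.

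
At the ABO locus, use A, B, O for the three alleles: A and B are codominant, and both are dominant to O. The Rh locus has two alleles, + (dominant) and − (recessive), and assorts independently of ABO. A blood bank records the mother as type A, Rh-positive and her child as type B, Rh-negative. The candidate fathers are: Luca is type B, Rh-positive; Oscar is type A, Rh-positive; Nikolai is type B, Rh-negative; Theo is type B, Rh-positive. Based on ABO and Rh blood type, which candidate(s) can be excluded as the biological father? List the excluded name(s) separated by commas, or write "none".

A candidate is excluded only if no genotype consistent with his phenotype could produce a type B, Rh-negative child with a type A, Rh-positive mother.
Oscar (type A, Rh+): no genotype consistent with that phenotype can produce a type-B Rh- child with a type-A mother.

Oscar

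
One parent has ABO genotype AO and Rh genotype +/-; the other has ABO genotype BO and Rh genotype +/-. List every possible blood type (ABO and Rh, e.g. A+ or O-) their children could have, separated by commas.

Gametes from AO × BO give offspring ABO genotypes AB, AO, BO, OO, i.e. phenotypes O, A, B, AB.
Rh cross +/- × +/- → phenotypes Rh+, Rh-.
Combining independently: O+, O-, A+, A-, B+, B-, AB+, AB-.

O+, O-, A+, A-, B+, B-, AB+, AB-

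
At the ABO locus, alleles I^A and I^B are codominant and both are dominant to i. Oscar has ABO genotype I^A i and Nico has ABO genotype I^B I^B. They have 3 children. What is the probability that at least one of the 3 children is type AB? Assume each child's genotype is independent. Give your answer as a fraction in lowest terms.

ABO cross I^A i × I^B I^B → 1/2 B, 1/2 AB.
So P(type AB) = 1/2 per child.
P(none) = (1/2)^3 = 1/8; P(at least one) = 1 − 1/8 = 7/8.

7/8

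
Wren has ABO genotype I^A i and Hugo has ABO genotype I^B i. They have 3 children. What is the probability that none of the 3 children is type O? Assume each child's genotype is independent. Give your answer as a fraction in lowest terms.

ABO cross I^A i × I^B i → 1/4 O, 1/4 A, 1/4 B, 1/4 AB.
So P(type O) = 1/4 per child.
P(not type O) = 3/4 for one child; (3/4)^3 = 27/64.

27/64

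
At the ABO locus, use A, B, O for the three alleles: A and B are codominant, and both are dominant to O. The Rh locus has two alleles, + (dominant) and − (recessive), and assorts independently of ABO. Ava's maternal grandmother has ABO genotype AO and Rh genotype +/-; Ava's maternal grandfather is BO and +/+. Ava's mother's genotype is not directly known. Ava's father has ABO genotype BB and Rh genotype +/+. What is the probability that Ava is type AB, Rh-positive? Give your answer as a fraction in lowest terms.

1/4

Ava's mother's ABO genotype from AO × BO: 1/4 AB, 1/4 AO, 1/4 BO, 1/4 OO.
Crossing each possibility with the father BB and summing P(type AB): 1/4·1/2 + 1/4·1/2 + 1/4·0 + 1/4·0 = 1/4.
Similarly for Rh via the mother's Rh distribution: P(Rh+) = 1.
Independent loci: 1/4 × 1 = 1/4.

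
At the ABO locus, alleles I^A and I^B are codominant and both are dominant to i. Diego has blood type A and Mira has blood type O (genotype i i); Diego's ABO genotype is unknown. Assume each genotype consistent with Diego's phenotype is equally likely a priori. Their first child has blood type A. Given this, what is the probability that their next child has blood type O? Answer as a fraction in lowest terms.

Possible genotypes: Diego ∈ {I^A I^A, I^A i}; Mira ∈ {i i}.
Weight each parental genotype pair by prior × P(type-A child):
  I^A I^A × i i: posterior weight 2/3; P(next child type O) = 0.
  I^A i × i i: posterior weight 1/3; P(next child type O) = 1/2.
Weighted sum = 1/6.

1/6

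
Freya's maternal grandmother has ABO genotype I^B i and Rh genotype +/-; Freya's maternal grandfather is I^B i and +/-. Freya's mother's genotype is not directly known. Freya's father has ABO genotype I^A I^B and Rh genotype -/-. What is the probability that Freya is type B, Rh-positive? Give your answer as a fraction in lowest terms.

Freya's mother's ABO genotype from I^B i × I^B i: 1/4 I^B I^B, 1/2 I^B i, 1/4 i i.
Crossing each possibility with the father I^A I^B and summing P(type B): 1/4·1/2 + 1/2·1/2 + 1/4·1/2 = 1/2.
Similarly for Rh via the mother's Rh distribution: P(Rh+) = 1/2.
Independent loci: 1/2 × 1/2 = 1/4.

1/4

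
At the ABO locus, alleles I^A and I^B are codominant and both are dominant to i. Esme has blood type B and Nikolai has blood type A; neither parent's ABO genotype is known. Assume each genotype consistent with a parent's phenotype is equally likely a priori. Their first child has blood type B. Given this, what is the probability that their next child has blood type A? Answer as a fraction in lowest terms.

Possible genotypes: Esme ∈ {I^B I^B, I^B i}; Nikolai ∈ {I^A I^A, I^A i}.
Weight each parental genotype pair by prior × P(type-B child):
  I^B I^B × I^A i: posterior weight 2/3; P(next child type A) = 0.
  I^B i × I^A i: posterior weight 1/3; P(next child type A) = 1/4.
Weighted sum = 1/12.

1/12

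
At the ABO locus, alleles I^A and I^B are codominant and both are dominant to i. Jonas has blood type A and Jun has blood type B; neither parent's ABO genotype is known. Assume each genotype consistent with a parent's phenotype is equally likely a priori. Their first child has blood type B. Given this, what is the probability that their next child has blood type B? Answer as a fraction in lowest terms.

Possible genotypes: Jonas ∈ {I^A I^A, I^A i}; Jun ∈ {I^B I^B, I^B i}.
Weight each parental genotype pair by prior × P(type-B child):
  I^A i × I^B I^B: posterior weight 2/3; P(next child type B) = 1/2.
  I^A i × I^B i: posterior weight 1/3; P(next child type B) = 1/4.
Weighted sum = 5/12.

5/12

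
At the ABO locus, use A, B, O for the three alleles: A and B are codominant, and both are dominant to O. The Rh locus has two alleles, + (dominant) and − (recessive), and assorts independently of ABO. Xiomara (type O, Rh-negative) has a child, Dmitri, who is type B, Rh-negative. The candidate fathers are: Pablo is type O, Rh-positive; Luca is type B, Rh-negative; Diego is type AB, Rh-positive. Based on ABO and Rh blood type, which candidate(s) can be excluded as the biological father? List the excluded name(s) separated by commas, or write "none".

Pablo

A candidate is excluded only if no genotype consistent with his phenotype could produce a type B, Rh-negative child with a type O, Rh-negative mother.
Pablo (type O, Rh+): no genotype consistent with that phenotype can produce a type-B Rh- child with a type-O mother.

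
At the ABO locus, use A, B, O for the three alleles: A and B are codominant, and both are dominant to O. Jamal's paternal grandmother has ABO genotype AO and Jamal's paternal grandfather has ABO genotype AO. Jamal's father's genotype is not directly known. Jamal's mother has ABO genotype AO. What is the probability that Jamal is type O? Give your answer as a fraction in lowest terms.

1/4

Jamal's father's ABO genotype from AO × AO: 1/4 AA, 1/2 AO, 1/4 OO.
Crossing each possibility with the mother AO and summing P(type O): 1/4·0 + 1/2·1/4 + 1/4·1/2 = 1/4.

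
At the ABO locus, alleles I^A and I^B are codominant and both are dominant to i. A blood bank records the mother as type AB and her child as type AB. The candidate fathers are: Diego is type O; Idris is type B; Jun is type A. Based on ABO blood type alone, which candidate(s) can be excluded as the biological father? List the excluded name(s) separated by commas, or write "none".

Diego

A candidate is excluded only if no genotype consistent with his phenotype could produce a type AB child with a type AB mother.
Diego (type O): no genotype consistent with that phenotype can produce a type-AB child with a type-AB mother.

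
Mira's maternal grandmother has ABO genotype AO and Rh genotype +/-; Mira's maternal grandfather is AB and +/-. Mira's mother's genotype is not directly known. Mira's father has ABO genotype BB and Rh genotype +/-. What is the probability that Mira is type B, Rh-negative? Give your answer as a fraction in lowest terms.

1/8

Mira's mother's ABO genotype from AO × AB: 1/4 AA, 1/4 AB, 1/4 AO, 1/4 BO.
Crossing each possibility with the father BB and summing P(type B): 1/4·0 + 1/4·1/2 + 1/4·1/2 + 1/4·1 = 1/2.
Similarly for Rh via the mother's Rh distribution: P(Rh-) = 1/4.
Independent loci: 1/2 × 1/4 = 1/8.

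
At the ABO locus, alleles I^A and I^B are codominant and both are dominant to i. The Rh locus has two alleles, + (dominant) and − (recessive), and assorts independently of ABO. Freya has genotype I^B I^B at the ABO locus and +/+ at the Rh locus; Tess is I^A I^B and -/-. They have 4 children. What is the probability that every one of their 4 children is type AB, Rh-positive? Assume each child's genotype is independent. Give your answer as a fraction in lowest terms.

1/16

ABO cross I^B I^B × I^A I^B → 1/2 B, 1/2 AB.
Rh cross +/+ × -/- → 1 Rh+; so P(type AB, Rh-positive) = 1/2 × 1 = 1/2 per child.
All 4 independent: (1/2)^4 = 1/16.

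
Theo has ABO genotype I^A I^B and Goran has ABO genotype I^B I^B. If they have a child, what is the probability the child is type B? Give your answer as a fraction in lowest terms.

1/2

ABO cross I^A I^B × I^B I^B → offspring phenotypes: 1/2 B, 1/2 AB.
So P(type B) = 1/2.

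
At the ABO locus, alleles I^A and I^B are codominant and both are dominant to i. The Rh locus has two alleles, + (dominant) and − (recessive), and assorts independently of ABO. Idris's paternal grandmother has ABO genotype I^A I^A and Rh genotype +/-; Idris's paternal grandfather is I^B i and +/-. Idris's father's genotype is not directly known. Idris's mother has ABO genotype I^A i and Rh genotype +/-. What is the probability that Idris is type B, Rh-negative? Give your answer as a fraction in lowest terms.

Idris's father's ABO genotype from I^A I^A × I^B i: 1/2 I^A I^B, 1/2 I^A i.
Crossing each possibility with the mother I^A i and summing P(type B): 1/2·1/4 + 1/2·0 = 1/8.
Similarly for Rh via the father's Rh distribution: P(Rh-) = 1/4.
Independent loci: 1/8 × 1/4 = 1/32.

1/32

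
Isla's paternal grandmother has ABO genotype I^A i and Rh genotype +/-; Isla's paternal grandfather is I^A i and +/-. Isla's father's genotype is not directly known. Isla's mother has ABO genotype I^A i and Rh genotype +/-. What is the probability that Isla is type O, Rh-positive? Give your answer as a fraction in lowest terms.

3/16

Isla's father's ABO genotype from I^A i × I^A i: 1/4 I^A I^A, 1/2 I^A i, 1/4 i i.
Crossing each possibility with the mother I^A i and summing P(type O): 1/4·0 + 1/2·1/4 + 1/4·1/2 = 1/4.
Similarly for Rh via the father's Rh distribution: P(Rh+) = 3/4.
Independent loci: 1/4 × 3/4 = 3/16.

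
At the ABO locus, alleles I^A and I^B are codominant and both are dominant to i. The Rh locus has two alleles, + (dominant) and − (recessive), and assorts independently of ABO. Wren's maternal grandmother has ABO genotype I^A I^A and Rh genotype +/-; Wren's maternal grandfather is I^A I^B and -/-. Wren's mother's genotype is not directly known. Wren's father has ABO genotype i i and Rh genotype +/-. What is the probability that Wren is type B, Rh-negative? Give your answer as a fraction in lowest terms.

3/32

Wren's mother's ABO genotype from I^A I^A × I^A I^B: 1/2 I^A I^A, 1/2 I^A I^B.
Crossing each possibility with the father i i and summing P(type B): 1/2·0 + 1/2·1/2 = 1/4.
Similarly for Rh via the mother's Rh distribution: P(Rh-) = 3/8.
Independent loci: 1/4 × 3/8 = 3/32.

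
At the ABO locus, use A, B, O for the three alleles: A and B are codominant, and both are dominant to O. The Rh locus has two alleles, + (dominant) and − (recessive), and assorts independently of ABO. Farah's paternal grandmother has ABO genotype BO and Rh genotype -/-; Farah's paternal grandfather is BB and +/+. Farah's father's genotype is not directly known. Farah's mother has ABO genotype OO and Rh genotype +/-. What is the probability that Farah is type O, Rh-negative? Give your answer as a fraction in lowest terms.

1/16

Farah's father's ABO genotype from BO × BB: 1/2 BB, 1/2 BO.
Crossing each possibility with the mother OO and summing P(type O): 1/2·0 + 1/2·1/2 = 1/4.
Similarly for Rh via the father's Rh distribution: P(Rh-) = 1/4.
Independent loci: 1/4 × 1/4 = 1/16.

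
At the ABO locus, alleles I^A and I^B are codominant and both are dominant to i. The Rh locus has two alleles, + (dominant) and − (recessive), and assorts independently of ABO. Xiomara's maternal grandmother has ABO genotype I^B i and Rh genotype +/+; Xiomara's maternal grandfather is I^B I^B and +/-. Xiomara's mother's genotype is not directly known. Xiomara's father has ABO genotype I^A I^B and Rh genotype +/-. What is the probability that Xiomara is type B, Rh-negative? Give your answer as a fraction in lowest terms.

Xiomara's mother's ABO genotype from I^B i × I^B I^B: 1/2 I^B I^B, 1/2 I^B i.
Crossing each possibility with the father I^A I^B and summing P(type B): 1/2·1/2 + 1/2·1/2 = 1/2.
Similarly for Rh via the mother's Rh distribution: P(Rh-) = 1/8.
Independent loci: 1/2 × 1/8 = 1/16.

1/16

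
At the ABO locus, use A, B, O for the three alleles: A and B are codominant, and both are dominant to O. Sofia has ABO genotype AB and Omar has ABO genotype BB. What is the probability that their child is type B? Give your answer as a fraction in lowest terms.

1/2

ABO cross AB × BB → offspring phenotypes: 1/2 B, 1/2 AB.
So P(type B) = 1/2.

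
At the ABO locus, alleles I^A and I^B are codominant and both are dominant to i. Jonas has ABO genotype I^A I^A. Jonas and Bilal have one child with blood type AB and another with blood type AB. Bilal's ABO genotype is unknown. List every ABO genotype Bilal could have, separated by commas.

For each candidate genotype of Bilal, check whether crossing it with I^A I^A can produce every observed child phenotype.
  I^A I^A → possible child types {A} ✗
  I^A I^B → possible child types {A, AB} ✓
  I^A i → possible child types {A} ✗
  I^B I^B → possible child types {AB} ✓
  I^B i → possible child types {A, AB} ✓
  i i → possible child types {A} ✗

I^A I^B, I^B I^B, I^B i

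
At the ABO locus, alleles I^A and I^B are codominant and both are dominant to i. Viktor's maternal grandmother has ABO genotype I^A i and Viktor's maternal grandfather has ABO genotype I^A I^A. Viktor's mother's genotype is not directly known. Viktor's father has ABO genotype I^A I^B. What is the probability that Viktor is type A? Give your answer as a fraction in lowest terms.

1/2

Viktor's mother's ABO genotype from I^A i × I^A I^A: 1/2 I^A I^A, 1/2 I^A i.
Crossing each possibility with the father I^A I^B and summing P(type A): 1/2·1/2 + 1/2·1/2 = 1/2.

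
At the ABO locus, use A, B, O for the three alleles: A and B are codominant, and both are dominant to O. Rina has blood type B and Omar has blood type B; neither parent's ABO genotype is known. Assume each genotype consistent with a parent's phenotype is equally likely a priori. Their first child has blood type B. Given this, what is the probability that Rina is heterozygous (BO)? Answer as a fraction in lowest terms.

Possible genotypes: Rina ∈ {BB, BO}; Omar ∈ {BB, BO}.
Weight each parental genotype pair by prior × P(type-B child):
  BB × BB: posterior weight 4/15.
  BB × BO: posterior weight 4/15.
  BO × BB: posterior weight 4/15.
  BO × BO: posterior weight 1/5.
Sum the posterior weight over pairs where Rina is BO: 7/15.

7/15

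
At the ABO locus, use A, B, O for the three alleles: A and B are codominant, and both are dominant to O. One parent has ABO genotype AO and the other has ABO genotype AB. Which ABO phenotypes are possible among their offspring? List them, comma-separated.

A, B, AB

Gametes from AO × AB give offspring ABO genotypes AA, AB, AO, BO, i.e. phenotypes A, B, AB.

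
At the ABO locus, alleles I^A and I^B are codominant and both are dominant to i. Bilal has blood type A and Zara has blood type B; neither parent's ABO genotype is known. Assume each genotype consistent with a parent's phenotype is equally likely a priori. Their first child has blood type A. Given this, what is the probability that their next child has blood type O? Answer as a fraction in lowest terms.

Possible genotypes: Bilal ∈ {I^A I^A, I^A i}; Zara ∈ {I^B I^B, I^B i}.
Weight each parental genotype pair by prior × P(type-A child):
  I^A I^A × I^B i: posterior weight 2/3; P(next child type O) = 0.
  I^A i × I^B i: posterior weight 1/3; P(next child type O) = 1/4.
Weighted sum = 1/12.

1/12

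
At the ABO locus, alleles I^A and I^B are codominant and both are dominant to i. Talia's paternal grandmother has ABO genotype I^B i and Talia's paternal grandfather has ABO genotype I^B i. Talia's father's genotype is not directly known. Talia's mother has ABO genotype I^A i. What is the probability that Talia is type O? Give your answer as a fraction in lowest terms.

1/4

Talia's father's ABO genotype from I^B i × I^B i: 1/4 I^B I^B, 1/2 I^B i, 1/4 i i.
Crossing each possibility with the mother I^A i and summing P(type O): 1/4·0 + 1/2·1/4 + 1/4·1/2 = 1/4.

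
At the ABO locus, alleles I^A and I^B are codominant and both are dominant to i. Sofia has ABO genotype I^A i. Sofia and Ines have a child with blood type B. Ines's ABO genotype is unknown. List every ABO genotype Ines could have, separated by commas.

I^A I^B, I^B I^B, I^B i

For each candidate genotype of Ines, check whether crossing it with I^A i can produce every observed child phenotype.
  I^A I^A → possible child types {A} ✗
  I^A I^B → possible child types {A, B, AB} ✓
  I^A i → possible child types {O, A} ✗
  I^B I^B → possible child types {B, AB} ✓
  I^B i → possible child types {O, A, B, AB} ✓
  i i → possible child types {O, A} ✗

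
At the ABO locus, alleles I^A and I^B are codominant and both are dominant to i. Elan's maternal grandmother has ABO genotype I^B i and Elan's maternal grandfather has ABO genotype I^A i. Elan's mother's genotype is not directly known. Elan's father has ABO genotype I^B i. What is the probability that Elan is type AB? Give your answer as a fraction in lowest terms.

1/8

Elan's mother's ABO genotype from I^B i × I^A i: 1/4 I^A I^B, 1/4 I^A i, 1/4 I^B i, 1/4 i i.
Crossing each possibility with the father I^B i and summing P(type AB): 1/4·1/4 + 1/4·1/4 + 1/4·0 + 1/4·0 = 1/8.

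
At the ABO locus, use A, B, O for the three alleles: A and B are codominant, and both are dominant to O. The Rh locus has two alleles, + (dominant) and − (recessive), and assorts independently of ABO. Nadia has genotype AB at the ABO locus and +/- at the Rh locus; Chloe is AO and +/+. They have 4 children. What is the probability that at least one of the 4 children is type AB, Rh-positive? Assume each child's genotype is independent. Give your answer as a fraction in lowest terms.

175/256

ABO cross AB × AO → 1/2 A, 1/4 B, 1/4 AB.
Rh cross +/- × +/+ → 1 Rh+; so P(type AB, Rh-positive) = 1/4 × 1 = 1/4 per child.
P(none) = (3/4)^4 = 81/256; P(at least one) = 1 − 81/256 = 175/256.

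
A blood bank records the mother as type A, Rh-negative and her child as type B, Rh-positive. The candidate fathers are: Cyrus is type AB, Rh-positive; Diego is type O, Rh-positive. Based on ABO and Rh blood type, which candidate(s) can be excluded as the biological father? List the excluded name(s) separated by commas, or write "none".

A candidate is excluded only if no genotype consistent with his phenotype could produce a type B, Rh-positive child with a type A, Rh-negative mother.
Diego (type O, Rh+): no genotype consistent with that phenotype can produce a type-B Rh+ child with a type-A mother.

Diego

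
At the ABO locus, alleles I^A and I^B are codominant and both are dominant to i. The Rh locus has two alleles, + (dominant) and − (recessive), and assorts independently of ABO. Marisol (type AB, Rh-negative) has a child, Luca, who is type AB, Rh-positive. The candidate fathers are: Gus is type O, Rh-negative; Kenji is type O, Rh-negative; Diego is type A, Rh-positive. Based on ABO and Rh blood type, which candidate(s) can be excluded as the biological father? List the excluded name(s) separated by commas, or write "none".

A candidate is excluded only if no genotype consistent with his phenotype could produce a type AB, Rh-positive child with a type AB, Rh-negative mother.
Gus (type O, Rh-): no genotype consistent with that phenotype can produce a type-AB Rh+ child with a type-AB mother.
Kenji (type O, Rh-): no genotype consistent with that phenotype can produce a type-AB Rh+ child with a type-AB mother.

Gus, Kenji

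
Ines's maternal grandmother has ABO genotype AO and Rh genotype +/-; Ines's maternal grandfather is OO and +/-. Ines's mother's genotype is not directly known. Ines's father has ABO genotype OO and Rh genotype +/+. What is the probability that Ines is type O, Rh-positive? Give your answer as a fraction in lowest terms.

Ines's mother's ABO genotype from AO × OO: 1/2 AO, 1/2 OO.
Crossing each possibility with the father OO and summing P(type O): 1/2·1/2 + 1/2·1 = 3/4.
Similarly for Rh via the mother's Rh distribution: P(Rh+) = 1.
Independent loci: 3/4 × 1 = 3/4.

3/4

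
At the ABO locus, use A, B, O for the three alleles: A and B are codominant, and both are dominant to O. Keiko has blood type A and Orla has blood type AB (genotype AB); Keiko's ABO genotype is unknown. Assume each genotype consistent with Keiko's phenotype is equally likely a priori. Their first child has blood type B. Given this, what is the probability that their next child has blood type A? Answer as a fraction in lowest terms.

1/2

Possible genotypes: Keiko ∈ {AA, AO}; Orla ∈ {AB}.
Weight each parental genotype pair by prior × P(type-B child):
  AO × AB: posterior weight 1; P(next child type A) = 1/2.
Weighted sum = 1/2.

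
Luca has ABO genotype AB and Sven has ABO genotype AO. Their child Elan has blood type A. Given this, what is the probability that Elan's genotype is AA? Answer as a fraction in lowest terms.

1/2

Cross AB × AO → 1/4 AA, 1/4 AB, 1/4 AO, 1/4 BO.
Type-A genotypes among offspring: AA (1/4), AO (1/4); total 1/2.
P(AA | type A) = (1/4) / (1/2) = 1/2.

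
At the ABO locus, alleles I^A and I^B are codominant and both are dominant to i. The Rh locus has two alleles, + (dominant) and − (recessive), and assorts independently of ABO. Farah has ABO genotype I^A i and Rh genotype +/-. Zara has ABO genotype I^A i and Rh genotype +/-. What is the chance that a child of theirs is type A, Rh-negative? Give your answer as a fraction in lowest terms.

ABO cross I^A i × I^A i → offspring phenotypes: 1/4 O, 3/4 A.
Rh cross +/- × +/- → 3/4 Rh+, 1/4 Rh-.
Independent loci: P(type A, Rh-negative) = 3/4 × 1/4 = 3/16.

3/16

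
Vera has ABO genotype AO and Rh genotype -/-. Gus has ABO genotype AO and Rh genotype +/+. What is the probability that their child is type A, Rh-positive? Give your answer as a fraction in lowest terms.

3/4

ABO cross AO × AO → offspring phenotypes: 1/4 O, 3/4 A.
Rh cross -/- × +/+ → 1 Rh+.
Independent loci: P(type A, Rh-positive) = 3/4 × 1 = 3/4.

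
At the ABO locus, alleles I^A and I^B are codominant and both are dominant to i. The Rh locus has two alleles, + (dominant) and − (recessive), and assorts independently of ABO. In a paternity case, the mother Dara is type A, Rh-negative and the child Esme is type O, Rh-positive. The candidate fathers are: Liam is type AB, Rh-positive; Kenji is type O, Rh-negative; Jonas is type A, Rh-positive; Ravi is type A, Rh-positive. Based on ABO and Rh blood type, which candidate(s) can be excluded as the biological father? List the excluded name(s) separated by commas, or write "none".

A candidate is excluded only if no genotype consistent with his phenotype could produce a type O, Rh-positive child with a type A, Rh-negative mother.
Liam (type AB, Rh+): no genotype consistent with that phenotype can produce a type-O Rh+ child with a type-A mother.
Kenji (type O, Rh-): no genotype consistent with that phenotype can produce a type-O Rh+ child with a type-A mother.

Liam, Kenji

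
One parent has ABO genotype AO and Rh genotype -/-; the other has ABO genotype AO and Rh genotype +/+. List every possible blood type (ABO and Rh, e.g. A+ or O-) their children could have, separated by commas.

O+, A+

Gametes from AO × AO give offspring ABO genotypes AA, AO, OO, i.e. phenotypes O, A.
Rh cross -/- × +/+ → phenotypes Rh+.
Combining independently: O+, A+.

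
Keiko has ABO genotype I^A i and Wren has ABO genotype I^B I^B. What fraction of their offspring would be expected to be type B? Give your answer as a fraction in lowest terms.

1/2

ABO cross I^A i × I^B I^B → offspring phenotypes: 1/2 B, 1/2 AB.
So P(type B) = 1/2.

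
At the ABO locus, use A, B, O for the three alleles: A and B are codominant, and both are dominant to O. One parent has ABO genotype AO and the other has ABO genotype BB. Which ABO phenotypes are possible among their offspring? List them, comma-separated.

Gametes from AO × BB give offspring ABO genotypes AB, BO, i.e. phenotypes B, AB.

B, AB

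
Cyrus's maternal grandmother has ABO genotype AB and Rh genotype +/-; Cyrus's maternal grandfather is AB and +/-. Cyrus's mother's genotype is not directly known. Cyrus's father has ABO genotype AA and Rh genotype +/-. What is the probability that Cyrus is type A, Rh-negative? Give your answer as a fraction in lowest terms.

1/8

Cyrus's mother's ABO genotype from AB × AB: 1/4 AA, 1/2 AB, 1/4 BB.
Crossing each possibility with the father AA and summing P(type A): 1/4·1 + 1/2·1/2 + 1/4·0 = 1/2.
Similarly for Rh via the mother's Rh distribution: P(Rh-) = 1/4.
Independent loci: 1/2 × 1/4 = 1/8.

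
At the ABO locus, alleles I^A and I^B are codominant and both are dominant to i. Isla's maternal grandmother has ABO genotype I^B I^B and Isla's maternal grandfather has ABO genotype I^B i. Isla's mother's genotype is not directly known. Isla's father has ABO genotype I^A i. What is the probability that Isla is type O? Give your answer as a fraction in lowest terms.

1/8

Isla's mother's ABO genotype from I^B I^B × I^B i: 1/2 I^B I^B, 1/2 I^B i.
Crossing each possibility with the father I^A i and summing P(type O): 1/2·0 + 1/2·1/4 = 1/8.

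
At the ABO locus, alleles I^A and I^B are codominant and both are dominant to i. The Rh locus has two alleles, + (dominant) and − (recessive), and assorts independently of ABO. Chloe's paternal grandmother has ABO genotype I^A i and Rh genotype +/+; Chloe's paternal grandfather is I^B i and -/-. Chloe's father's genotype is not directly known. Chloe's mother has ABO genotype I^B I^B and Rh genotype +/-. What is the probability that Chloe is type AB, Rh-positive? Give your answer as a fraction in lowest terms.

3/16

Chloe's father's ABO genotype from I^A i × I^B i: 1/4 I^A I^B, 1/4 I^A i, 1/4 I^B i, 1/4 i i.
Crossing each possibility with the mother I^B I^B and summing P(type AB): 1/4·1/2 + 1/4·1/2 + 1/4·0 + 1/4·0 = 1/4.
Similarly for Rh via the father's Rh distribution: P(Rh+) = 3/4.
Independent loci: 1/4 × 3/4 = 3/16.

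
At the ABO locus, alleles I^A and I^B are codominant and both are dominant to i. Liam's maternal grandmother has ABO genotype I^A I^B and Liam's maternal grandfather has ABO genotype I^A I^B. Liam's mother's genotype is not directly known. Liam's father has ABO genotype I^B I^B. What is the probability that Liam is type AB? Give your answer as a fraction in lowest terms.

1/2

Liam's mother's ABO genotype from I^A I^B × I^A I^B: 1/4 I^A I^A, 1/2 I^A I^B, 1/4 I^B I^B.
Crossing each possibility with the father I^B I^B and summing P(type AB): 1/4·1 + 1/2·1/2 + 1/4·0 = 1/2.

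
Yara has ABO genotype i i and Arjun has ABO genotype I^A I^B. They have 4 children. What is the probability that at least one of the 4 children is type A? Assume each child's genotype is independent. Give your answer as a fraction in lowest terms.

ABO cross i i × I^A I^B → 1/2 A, 1/2 B.
So P(type A) = 1/2 per child.
P(none) = (1/2)^4 = 1/16; P(at least one) = 1 − 1/16 = 15/16.

15/16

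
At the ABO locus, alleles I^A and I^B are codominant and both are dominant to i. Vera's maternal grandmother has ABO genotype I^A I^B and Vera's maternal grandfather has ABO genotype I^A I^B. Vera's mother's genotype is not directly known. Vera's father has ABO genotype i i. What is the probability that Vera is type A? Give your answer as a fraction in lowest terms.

Vera's mother's ABO genotype from I^A I^B × I^A I^B: 1/4 I^A I^A, 1/2 I^A I^B, 1/4 I^B I^B.
Crossing each possibility with the father i i and summing P(type A): 1/4·1 + 1/2·1/2 + 1/4·0 = 1/2.

1/2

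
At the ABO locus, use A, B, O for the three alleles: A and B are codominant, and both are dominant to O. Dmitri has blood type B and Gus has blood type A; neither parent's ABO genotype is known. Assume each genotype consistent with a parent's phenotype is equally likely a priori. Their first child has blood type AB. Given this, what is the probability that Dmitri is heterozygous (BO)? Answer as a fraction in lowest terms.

1/3

Possible genotypes: Dmitri ∈ {BB, BO}; Gus ∈ {AA, AO}.
Weight each parental genotype pair by prior × P(type-AB child):
  BB × AA: posterior weight 4/9.
  BB × AO: posterior weight 2/9.
  BO × AA: posterior weight 2/9.
  BO × AO: posterior weight 1/9.
Sum the posterior weight over pairs where Dmitri is BO: 1/3.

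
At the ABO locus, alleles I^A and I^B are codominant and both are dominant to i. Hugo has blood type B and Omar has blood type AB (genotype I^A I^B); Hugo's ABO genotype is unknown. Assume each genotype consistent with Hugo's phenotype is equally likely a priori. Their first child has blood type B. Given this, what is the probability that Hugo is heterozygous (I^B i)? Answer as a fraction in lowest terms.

Possible genotypes: Hugo ∈ {I^B I^B, I^B i}; Omar ∈ {I^A I^B}.
Weight each parental genotype pair by prior × P(type-B child):
  I^B I^B × I^A I^B: posterior weight 1/2.
  I^B i × I^A I^B: posterior weight 1/2.
Sum the posterior weight over pairs where Hugo is I^B i: 1/2.

1/2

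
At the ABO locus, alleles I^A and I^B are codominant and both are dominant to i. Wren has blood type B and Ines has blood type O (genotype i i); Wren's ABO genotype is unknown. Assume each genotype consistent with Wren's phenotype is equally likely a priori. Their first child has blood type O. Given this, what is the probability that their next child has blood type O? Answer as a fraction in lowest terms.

Possible genotypes: Wren ∈ {I^B I^B, I^B i}; Ines ∈ {i i}.
Weight each parental genotype pair by prior × P(type-O child):
  I^B i × i i: posterior weight 1; P(next child type O) = 1/2.
Weighted sum = 1/2.

1/2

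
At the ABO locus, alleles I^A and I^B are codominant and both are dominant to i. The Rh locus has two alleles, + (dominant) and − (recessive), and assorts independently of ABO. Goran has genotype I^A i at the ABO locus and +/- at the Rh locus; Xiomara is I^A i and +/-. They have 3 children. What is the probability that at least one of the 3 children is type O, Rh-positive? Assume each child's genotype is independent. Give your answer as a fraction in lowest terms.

1899/4096

ABO cross I^A i × I^A i → 1/4 O, 3/4 A.
Rh cross +/- × +/- → 3/4 Rh+, 1/4 Rh-; so P(type O, Rh-positive) = 1/4 × 3/4 = 3/16 per child.
P(none) = (13/16)^3 = 2197/4096; P(at least one) = 1 − 2197/4096 = 1899/4096.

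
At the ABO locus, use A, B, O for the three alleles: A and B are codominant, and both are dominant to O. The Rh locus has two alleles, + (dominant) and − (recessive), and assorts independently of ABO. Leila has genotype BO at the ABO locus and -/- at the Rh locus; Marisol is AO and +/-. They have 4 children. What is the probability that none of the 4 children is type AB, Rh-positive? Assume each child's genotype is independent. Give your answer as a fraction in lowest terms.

2401/4096

ABO cross BO × AO → 1/4 O, 1/4 A, 1/4 B, 1/4 AB.
Rh cross -/- × +/- → 1/2 Rh+, 1/2 Rh-; so P(type AB, Rh-positive) = 1/4 × 1/2 = 1/8 per child.
P(not type AB, Rh-positive) = 7/8 for one child; (7/8)^4 = 2401/4096.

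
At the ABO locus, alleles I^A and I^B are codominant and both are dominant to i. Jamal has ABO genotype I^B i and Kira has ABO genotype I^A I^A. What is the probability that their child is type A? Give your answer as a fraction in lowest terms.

ABO cross I^B i × I^A I^A → offspring phenotypes: 1/2 A, 1/2 AB.
So P(type A) = 1/2.

1/2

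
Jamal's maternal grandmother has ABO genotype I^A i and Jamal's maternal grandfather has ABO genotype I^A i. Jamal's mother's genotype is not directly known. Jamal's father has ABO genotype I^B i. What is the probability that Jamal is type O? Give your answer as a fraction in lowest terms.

1/4

Jamal's mother's ABO genotype from I^A i × I^A i: 1/4 I^A I^A, 1/2 I^A i, 1/4 i i.
Crossing each possibility with the father I^B i and summing P(type O): 1/4·0 + 1/2·1/4 + 1/4·1/2 = 1/4.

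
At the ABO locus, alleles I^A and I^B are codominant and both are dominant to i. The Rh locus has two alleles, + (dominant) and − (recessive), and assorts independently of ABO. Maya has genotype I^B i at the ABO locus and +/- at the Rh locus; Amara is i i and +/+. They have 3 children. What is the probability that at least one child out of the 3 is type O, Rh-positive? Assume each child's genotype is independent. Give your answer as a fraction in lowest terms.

7/8

ABO cross I^B i × i i → 1/2 O, 1/2 B.
Rh cross +/- × +/+ → 1 Rh+; so P(type O, Rh-positive) = 1/2 × 1 = 1/2 per child.
P(none) = (1/2)^3 = 1/8; P(at least one) = 1 − 1/8 = 7/8.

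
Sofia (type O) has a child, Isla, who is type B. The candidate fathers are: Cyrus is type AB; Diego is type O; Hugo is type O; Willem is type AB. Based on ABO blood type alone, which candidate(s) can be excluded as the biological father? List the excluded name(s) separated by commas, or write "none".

A candidate is excluded only if no genotype consistent with his phenotype could produce a type B child with a type O mother.
Diego (type O): no genotype consistent with that phenotype can produce a type-B child with a type-O mother.
Hugo (type O): no genotype consistent with that phenotype can produce a type-B child with a type-O mother.

Diego, Hugo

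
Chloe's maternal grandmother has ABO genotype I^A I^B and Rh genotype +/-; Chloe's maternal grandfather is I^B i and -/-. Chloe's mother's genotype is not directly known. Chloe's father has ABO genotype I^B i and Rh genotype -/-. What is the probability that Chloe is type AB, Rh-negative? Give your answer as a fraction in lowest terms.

3/32

Chloe's mother's ABO genotype from I^A I^B × I^B i: 1/4 I^A I^B, 1/4 I^A i, 1/4 I^B I^B, 1/4 I^B i.
Crossing each possibility with the father I^B i and summing P(type AB): 1/4·1/4 + 1/4·1/4 + 1/4·0 + 1/4·0 = 1/8.
Similarly for Rh via the mother's Rh distribution: P(Rh-) = 3/4.
Independent loci: 1/8 × 3/4 = 3/32.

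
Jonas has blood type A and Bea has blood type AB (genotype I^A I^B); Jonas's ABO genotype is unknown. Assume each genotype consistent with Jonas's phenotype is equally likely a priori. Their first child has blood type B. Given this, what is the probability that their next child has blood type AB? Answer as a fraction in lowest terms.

Possible genotypes: Jonas ∈ {I^A I^A, I^A i}; Bea ∈ {I^A I^B}.
Weight each parental genotype pair by prior × P(type-B child):
  I^A i × I^A I^B: posterior weight 1; P(next child type AB) = 1/4.
Weighted sum = 1/4.

1/4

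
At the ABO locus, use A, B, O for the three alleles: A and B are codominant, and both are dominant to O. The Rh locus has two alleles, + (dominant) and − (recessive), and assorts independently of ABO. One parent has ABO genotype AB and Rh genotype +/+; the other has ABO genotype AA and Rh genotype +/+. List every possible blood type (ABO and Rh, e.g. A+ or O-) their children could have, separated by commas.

A+, AB+

Gametes from AB × AA give offspring ABO genotypes AA, AB, i.e. phenotypes A, AB.
Rh cross +/+ × +/+ → phenotypes Rh+.
Combining independently: A+, AB+.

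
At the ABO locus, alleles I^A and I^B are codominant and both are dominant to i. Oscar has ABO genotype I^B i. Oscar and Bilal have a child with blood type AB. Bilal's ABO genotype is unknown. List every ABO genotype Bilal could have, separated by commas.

For each candidate genotype of Bilal, check whether crossing it with I^B i can produce every observed child phenotype.
  I^A I^A → possible child types {A, AB} ✓
  I^A I^B → possible child types {A, B, AB} ✓
  I^A i → possible child types {O, A, B, AB} ✓
  I^B I^B → possible child types {B} ✗
  I^B i → possible child types {O, B} ✗
  i i → possible child types {O, B} ✗

I^A I^A, I^A I^B, I^A i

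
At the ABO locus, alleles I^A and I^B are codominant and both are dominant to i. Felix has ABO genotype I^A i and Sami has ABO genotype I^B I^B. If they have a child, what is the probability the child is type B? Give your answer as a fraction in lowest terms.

1/2

ABO cross I^A i × I^B I^B → offspring phenotypes: 1/2 B, 1/2 AB.
So P(type B) = 1/2.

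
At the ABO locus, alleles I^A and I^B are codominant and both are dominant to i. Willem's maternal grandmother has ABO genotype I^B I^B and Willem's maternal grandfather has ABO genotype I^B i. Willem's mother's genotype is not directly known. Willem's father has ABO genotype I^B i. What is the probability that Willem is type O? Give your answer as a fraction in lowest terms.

1/8

Willem's mother's ABO genotype from I^B I^B × I^B i: 1/2 I^B I^B, 1/2 I^B i.
Crossing each possibility with the father I^B i and summing P(type O): 1/2·0 + 1/2·1/4 = 1/8.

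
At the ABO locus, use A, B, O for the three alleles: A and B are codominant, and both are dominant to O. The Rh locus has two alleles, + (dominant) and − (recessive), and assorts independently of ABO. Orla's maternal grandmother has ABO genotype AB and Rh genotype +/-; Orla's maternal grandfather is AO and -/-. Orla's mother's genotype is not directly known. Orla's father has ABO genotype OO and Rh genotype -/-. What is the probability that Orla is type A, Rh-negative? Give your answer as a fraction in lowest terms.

Orla's mother's ABO genotype from AB × AO: 1/4 AA, 1/4 AB, 1/4 AO, 1/4 BO.
Crossing each possibility with the father OO and summing P(type A): 1/4·1 + 1/4·1/2 + 1/4·1/2 + 1/4·0 = 1/2.
Similarly for Rh via the mother's Rh distribution: P(Rh-) = 3/4.
Independent loci: 1/2 × 3/4 = 3/8.

3/8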